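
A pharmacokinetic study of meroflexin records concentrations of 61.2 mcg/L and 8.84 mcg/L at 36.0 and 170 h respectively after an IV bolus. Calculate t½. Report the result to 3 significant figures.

k = ln(C₁/C₂) / (t₂ − t₁) = ln(61.2/8.84) / (170 − 36.0)
  = 1.935 / 134.0 = 0.01444 h⁻¹
t½ = ln 2 / k = ln 2 / 0.01444 ≈ 48.0 hours

48.0 hours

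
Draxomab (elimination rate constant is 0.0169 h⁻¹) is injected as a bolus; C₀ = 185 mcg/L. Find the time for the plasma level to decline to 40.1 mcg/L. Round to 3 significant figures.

C(t) = C₀ e^(−kt)  ⇒  t = ln(C₀/C) / k
t = ln(185/40.1) / 0.01690 = 1.529 / 0.01690 ≈ 90.5 hours

90.5 hours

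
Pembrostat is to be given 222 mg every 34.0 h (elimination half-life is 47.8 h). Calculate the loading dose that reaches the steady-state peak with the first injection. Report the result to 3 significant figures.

570 mg

k = ln 2 / 47.8 = 0.01450 h⁻¹
Accumulation ratio R = 1 / (1 − e^(−kτ)) = 1 / (1 − e^(−0.01450×34.0)) = 1 / (1 − 0.6108) = 2.569
Loading dose = maintenance dose × R = 222 × 2.569 ≈ 570 mg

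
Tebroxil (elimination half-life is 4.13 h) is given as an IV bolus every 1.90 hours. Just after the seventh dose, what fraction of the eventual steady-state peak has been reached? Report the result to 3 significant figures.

k = ln 2 / 4.13 = 0.1678 h⁻¹
f_n = 1 − e^(−nkτ) = 1 − e^(−7 × 0.1678 × 1.90) = 1 − e^(−2.232) = 1 − 0.1073 ≈ 0.893

0.893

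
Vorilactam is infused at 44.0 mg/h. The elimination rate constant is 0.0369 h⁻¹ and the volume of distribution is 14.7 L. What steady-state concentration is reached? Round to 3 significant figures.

81.1 mg/L

CL = k · V = 0.0369 × 14.7 = 0.5424 L/h
Css = rate / CL = 44.0 / 0.5424 ≈ 81.1 mg/L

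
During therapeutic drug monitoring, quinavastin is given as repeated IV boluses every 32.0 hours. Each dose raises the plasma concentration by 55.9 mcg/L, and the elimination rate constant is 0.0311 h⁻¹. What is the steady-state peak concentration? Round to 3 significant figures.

88.7 mcg/L

Fraction remaining after one interval: e^(−kτ) = e^(−0.03110 × 32.0) = 0.3696
R = 1 / (1 − 0.3696) = 1.586
Css,max = 55.9 × 1.586 ≈ 88.7 mcg/L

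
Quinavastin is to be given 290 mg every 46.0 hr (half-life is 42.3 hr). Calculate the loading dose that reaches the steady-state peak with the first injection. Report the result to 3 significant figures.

548 mg

k = ln 2 / 42.3 = 0.01639 hr⁻¹
Accumulation ratio R = 1 / (1 − e^(−kτ)) = 1 / (1 − e^(−0.01639×46.0)) = 1 / (1 − 0.4706) = 1.889
Loading dose = maintenance dose × R = 290 × 1.889 ≈ 548 mg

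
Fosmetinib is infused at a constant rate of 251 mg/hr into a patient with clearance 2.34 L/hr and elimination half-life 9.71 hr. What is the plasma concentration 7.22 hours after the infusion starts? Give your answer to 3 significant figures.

43.2 mg/L

Css = rate / CL = 251 / 2.34 = 107.3 mg/L
k = ln 2 / 9.71 = 0.07138 hr⁻¹
C(t) = Css (1 − e^(−kt)) = 107.3 × (1 − e^(−0.5154)) = 107.3 × 0.4027 ≈ 43.2 mg/L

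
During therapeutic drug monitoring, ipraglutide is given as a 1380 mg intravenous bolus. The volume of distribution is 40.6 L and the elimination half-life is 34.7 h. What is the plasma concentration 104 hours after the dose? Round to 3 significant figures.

C₀ = dose / V = 1380 / 40.6 = 33.99 µg/mL
k = ln 2 / 34.7 = 0.01998 h⁻¹
C(t) = C₀ e^(−kt) = 33.99 × e^(−0.01998 × 104) = 33.99 × e^(−2.077) = 33.99 × 0.1252 ≈ 4.26 µg/mL

4.26 µg/mL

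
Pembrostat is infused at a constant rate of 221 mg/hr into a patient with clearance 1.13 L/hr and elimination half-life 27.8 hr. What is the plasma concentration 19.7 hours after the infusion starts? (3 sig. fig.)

Css = rate / CL = 221 / 1.13 = 195.6 µg/mL
k = ln 2 / 27.8 = 0.02493 hr⁻¹
C(t) = Css (1 − e^(−kt)) = 195.6 × (1 − e^(−0.4912)) = 195.6 × 0.3881 ≈ 75.9 µg/mL

75.9 µg/mL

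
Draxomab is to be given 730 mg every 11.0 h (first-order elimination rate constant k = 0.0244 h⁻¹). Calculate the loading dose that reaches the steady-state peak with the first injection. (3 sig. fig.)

Accumulation ratio R = 1 / (1 − e^(−kτ)) = 1 / (1 − e^(−0.02440×11.0)) = 1 / (1 − 0.7646) = 4.248
Loading dose = maintenance dose × R = 730 × 4.248 ≈ 3100 mg

3100 mg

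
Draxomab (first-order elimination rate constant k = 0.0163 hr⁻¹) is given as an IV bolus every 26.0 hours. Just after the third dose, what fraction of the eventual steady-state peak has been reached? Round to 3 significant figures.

f_n = 1 − e^(−nkτ) = 1 − e^(−3 × 0.01630 × 26.0) = 1 − e^(−1.271) = 1 − 0.2804 ≈ 0.720

0.720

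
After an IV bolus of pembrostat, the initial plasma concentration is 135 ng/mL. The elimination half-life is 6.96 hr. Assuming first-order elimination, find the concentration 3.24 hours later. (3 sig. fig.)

97.8 ng/mL

k = ln 2 / 6.96 = 0.09959 hr⁻¹
C(t) = C₀ e^(−kt) = 135 × e^(−0.09959 × 3.24) = 135 × e^(−0.3227) = 135 × 0.7242 ≈ 97.8 ng/mL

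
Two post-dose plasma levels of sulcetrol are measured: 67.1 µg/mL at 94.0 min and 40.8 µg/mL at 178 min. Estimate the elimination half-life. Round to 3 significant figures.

117 minutes

k = ln(C₁/C₂) / (t₂ − t₁) = ln(67.1/40.8) / (178 − 94.0)
  = 0.4975 / 84.00 = 0.005923 min⁻¹
t½ = ln 2 / k = ln 2 / 0.005923 ≈ 117 minutes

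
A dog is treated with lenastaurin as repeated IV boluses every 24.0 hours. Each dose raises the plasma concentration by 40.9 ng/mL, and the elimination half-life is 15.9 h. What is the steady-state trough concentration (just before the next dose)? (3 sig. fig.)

22.1 ng/mL

k = ln 2 / 15.9 = 0.04359 h⁻¹
Fraction remaining after one interval: e^(−kτ) = e^(−0.04359 × 24.0) = 0.3512
R = 1 / (1 − 0.3512) = 1.541
Css,max = 40.9 × 1.541 = 63.04 ng/mL
Css,min = Css,max × e^(−kτ) = 63.04 × 0.3512 ≈ 22.1 ng/mL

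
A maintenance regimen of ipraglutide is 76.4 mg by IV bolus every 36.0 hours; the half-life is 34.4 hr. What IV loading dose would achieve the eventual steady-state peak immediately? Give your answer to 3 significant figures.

k = ln 2 / 34.4 = 0.02015 hr⁻¹
Accumulation ratio R = 1 / (1 − e^(−kτ)) = 1 / (1 − e^(−0.02015×36.0)) = 1 / (1 − 0.4841) = 1.939
Loading dose = maintenance dose × R = 76.4 × 1.939 ≈ 148 mg

148 mg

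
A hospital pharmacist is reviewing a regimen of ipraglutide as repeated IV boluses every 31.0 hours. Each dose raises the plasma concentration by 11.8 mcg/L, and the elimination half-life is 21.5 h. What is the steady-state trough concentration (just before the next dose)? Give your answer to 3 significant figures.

k = ln 2 / 21.5 = 0.03224 h⁻¹
Fraction remaining after one interval: e^(−kτ) = e^(−0.03224 × 31.0) = 0.3681
R = 1 / (1 − 0.3681) = 1.583
Css,max = 11.8 × 1.583 = 18.67 mcg/L
Css,min = Css,max × e^(−kτ) = 18.67 × 0.3681 ≈ 6.87 mcg/L

6.87 mcg/L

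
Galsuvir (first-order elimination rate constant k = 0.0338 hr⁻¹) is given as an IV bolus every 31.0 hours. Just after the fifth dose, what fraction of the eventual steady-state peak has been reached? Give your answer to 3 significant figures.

0.995

f_n = 1 − e^(−nkτ) = 1 − e^(−5 × 0.03380 × 31.0) = 1 − e^(−5.239) = 1 − 0.005306 ≈ 0.995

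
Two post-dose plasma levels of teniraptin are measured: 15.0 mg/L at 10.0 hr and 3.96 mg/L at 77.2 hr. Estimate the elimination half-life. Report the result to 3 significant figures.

35.0 hours

k = ln(C₁/C₂) / (t₂ − t₁) = ln(15.0/3.96) / (77.2 − 10.0)
  = 1.332 / 67.20 = 0.01982 hr⁻¹
t½ = ln 2 / k = ln 2 / 0.01982 ≈ 35.0 hours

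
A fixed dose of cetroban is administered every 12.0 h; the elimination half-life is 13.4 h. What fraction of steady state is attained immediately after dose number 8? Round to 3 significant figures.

k = ln 2 / 13.4 = 0.05173 h⁻¹
f_n = 1 − e^(−nkτ) = 1 − e^(−8 × 0.05173 × 12.0) = 1 − e^(−4.966) = 1 − 0.006972 ≈ 0.993

0.993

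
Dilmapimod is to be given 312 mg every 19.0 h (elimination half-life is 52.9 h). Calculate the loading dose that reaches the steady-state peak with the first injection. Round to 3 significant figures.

k = ln 2 / 52.9 = 0.01310 h⁻¹
Accumulation ratio R = 1 / (1 − e^(−kτ)) = 1 / (1 − e^(−0.01310×19.0)) = 1 / (1 − 0.7796) = 4.537
Loading dose = maintenance dose × R = 312 × 4.537 ≈ 1420 mg

1420 mg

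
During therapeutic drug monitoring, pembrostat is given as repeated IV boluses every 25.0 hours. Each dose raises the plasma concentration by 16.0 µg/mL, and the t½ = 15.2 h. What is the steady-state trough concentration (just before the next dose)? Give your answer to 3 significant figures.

k = ln 2 / 15.2 = 0.04560 h⁻¹
Fraction remaining after one interval: e^(−kτ) = e^(−0.04560 × 25.0) = 0.3198
R = 1 / (1 − 0.3198) = 1.470
Css,max = 16.0 × 1.470 = 23.52 µg/mL
Css,min = Css,max × e^(−kτ) = 23.52 × 0.3198 ≈ 7.52 µg/mL

7.52 µg/mL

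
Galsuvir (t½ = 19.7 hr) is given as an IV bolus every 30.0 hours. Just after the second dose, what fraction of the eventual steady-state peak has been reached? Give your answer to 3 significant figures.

0.879

k = ln 2 / 19.7 = 0.03519 hr⁻¹
f_n = 1 − e^(−nkτ) = 1 − e^(−2 × 0.03519 × 30.0) = 1 − e^(−2.111) = 1 − 0.1211 ≈ 0.879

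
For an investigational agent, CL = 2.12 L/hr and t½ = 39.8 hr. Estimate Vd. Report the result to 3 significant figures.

k = ln 2 / t½ = ln 2 / 39.8 = 0.01742 hr⁻¹
V = CL / k = 2.12 / 0.01742 ≈ 122 L

122 L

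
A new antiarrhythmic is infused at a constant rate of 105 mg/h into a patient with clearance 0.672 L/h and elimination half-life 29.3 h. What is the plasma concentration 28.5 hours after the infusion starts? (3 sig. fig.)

Css = rate / CL = 105 / 0.672 = 156.2 µg/mL
k = ln 2 / 29.3 = 0.02366 h⁻¹
C(t) = Css (1 − e^(−kt)) = 156.2 × (1 − e^(−0.6742)) = 156.2 × 0.4904 ≈ 76.6 µg/mL

76.6 µg/mL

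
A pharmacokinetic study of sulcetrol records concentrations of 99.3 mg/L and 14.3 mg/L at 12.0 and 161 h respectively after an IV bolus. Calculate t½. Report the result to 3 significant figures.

k = ln(C₁/C₂) / (t₂ − t₁) = ln(99.3/14.3) / (161 − 12.0)
  = 1.938 / 149.0 = 0.01301 h⁻¹
t½ = ln 2 / k = ln 2 / 0.01301 ≈ 53.3 hours

53.3 hours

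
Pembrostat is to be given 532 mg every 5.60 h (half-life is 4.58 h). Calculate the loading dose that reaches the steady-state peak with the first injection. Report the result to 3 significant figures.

k = ln 2 / 4.58 = 0.1513 h⁻¹
Accumulation ratio R = 1 / (1 − e^(−kτ)) = 1 / (1 − e^(−0.1513×5.60)) = 1 / (1 − 0.4285) = 1.750
Loading dose = maintenance dose × R = 532 × 1.750 ≈ 931 mg

931 mg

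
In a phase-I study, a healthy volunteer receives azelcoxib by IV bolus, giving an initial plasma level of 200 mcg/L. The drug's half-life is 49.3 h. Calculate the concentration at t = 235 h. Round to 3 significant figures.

k = ln 2 / 49.3 = 0.01406 h⁻¹
C(t) = C₀ e^(−kt) = 200 × e^(−0.01406 × 235) = 200 × e^(−3.304) = 200 × 0.03673 ≈ 7.35 mcg/L

7.35 mcg/L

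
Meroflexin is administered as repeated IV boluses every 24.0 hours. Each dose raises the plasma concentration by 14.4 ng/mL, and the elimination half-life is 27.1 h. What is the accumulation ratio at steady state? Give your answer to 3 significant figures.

2.18

k = ln 2 / 27.1 = 0.02558 h⁻¹
Fraction remaining after one interval: e^(−kτ) = e^(−0.02558 × 24.0) = 0.5413
R = 1 / (1 − 0.5413) = 1 / 0.4587 ≈ 2.18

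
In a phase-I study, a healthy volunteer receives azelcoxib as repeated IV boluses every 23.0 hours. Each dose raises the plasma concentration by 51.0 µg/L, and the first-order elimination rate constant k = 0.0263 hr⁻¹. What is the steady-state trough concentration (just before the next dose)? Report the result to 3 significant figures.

Fraction remaining after one interval: e^(−kτ) = e^(−0.02630 × 23.0) = 0.5461
R = 1 / (1 − 0.5461) = 2.203
Css,max = 51.0 × 2.203 = 112.4 µg/L
Css,min = Css,max × e^(−kτ) = 112.4 × 0.5461 ≈ 61.4 µg/L

61.4 µg/L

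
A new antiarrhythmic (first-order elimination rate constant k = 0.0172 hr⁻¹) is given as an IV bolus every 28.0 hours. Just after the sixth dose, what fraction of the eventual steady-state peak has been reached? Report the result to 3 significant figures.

0.944

f_n = 1 − e^(−nkτ) = 1 − e^(−6 × 0.01720 × 28.0) = 1 − e^(−2.890) = 1 − 0.05560 ≈ 0.944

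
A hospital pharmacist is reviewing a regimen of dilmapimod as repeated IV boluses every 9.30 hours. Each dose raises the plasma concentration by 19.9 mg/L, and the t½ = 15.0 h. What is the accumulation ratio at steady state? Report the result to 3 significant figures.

2.86

k = ln 2 / 15.0 = 0.04621 h⁻¹
Fraction remaining after one interval: e^(−kτ) = e^(−0.04621 × 9.30) = 0.6507
R = 1 / (1 − 0.6507) = 1 / 0.3493 ≈ 2.86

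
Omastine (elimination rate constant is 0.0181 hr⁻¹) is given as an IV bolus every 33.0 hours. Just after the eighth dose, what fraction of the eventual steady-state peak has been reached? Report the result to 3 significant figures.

f_n = 1 − e^(−nkτ) = 1 − e^(−8 × 0.01810 × 33.0) = 1 − e^(−4.778) = 1 − 0.008409 ≈ 0.992

0.992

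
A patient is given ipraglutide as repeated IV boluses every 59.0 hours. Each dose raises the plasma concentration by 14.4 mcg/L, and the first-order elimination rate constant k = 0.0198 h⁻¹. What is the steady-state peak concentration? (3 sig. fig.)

20.9 mcg/L

Fraction remaining after one interval: e^(−kτ) = e^(−0.01980 × 59.0) = 0.3109
R = 1 / (1 − 0.3109) = 1.451
Css,max = 14.4 × 1.451 ≈ 20.9 mcg/L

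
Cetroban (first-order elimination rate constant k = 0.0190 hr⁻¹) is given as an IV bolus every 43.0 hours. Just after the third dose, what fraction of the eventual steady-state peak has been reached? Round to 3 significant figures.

0.914

f_n = 1 − e^(−nkτ) = 1 − e^(−3 × 0.01900 × 43.0) = 1 − e^(−2.451) = 1 − 0.08621 ≈ 0.914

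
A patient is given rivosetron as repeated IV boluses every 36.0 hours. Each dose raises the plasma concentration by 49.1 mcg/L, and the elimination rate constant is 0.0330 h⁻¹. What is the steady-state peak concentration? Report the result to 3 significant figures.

70.6 mcg/L

Fraction remaining after one interval: e^(−kτ) = e^(−0.03300 × 36.0) = 0.3048
R = 1 / (1 − 0.3048) = 1.438
Css,max = 49.1 × 1.438 ≈ 70.6 mcg/L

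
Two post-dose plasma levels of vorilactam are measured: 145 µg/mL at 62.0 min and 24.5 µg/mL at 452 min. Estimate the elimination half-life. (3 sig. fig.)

152 minutes

k = ln(C₁/C₂) / (t₂ − t₁) = ln(145/24.5) / (452 − 62.0)
  = 1.778 / 390.0 = 0.004559 min⁻¹
t½ = ln 2 / k = ln 2 / 0.004559 ≈ 152 minutes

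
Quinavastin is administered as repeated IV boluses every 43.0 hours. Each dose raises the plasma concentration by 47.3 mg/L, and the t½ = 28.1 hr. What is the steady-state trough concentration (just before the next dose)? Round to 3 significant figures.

k = ln 2 / 28.1 = 0.02467 hr⁻¹
Fraction remaining after one interval: e^(−kτ) = e^(−0.02467 × 43.0) = 0.3462
R = 1 / (1 − 0.3462) = 1.530
Css,max = 47.3 × 1.530 = 72.35 mg/L
Css,min = Css,max × e^(−kτ) = 72.35 × 0.3462 ≈ 25.0 mg/L

25.0 mg/L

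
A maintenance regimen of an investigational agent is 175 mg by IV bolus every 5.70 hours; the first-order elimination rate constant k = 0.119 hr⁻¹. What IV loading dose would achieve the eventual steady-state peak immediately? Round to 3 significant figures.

355 mg

Accumulation ratio R = 1 / (1 − e^(−kτ)) = 1 / (1 − e^(−0.1190×5.70)) = 1 / (1 − 0.5075) = 2.030
Loading dose = maintenance dose × R = 175 × 2.030 ≈ 355 mg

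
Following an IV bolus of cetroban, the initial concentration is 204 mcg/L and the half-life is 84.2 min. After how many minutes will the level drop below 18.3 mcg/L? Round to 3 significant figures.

293 minutes

k = ln 2 / 84.2 = 0.008232 min⁻¹
C(t) = C₀ e^(−kt)  ⇒  t = ln(C₀/C) / k
t = ln(204/18.3) / 0.008232 = 2.411 / 0.008232 ≈ 293 minutes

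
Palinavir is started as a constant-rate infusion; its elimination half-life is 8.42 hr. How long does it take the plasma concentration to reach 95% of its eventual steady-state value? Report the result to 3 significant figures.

36.4 hours

k = ln 2 / 8.42 = 0.08232 hr⁻¹
f = 1 − e^(−kt)  ⇒  t = −ln(1 − f) / k
t = −ln(1 − 0.95) / 0.08232 = 2.996 / 0.08232 ≈ 36.4 hours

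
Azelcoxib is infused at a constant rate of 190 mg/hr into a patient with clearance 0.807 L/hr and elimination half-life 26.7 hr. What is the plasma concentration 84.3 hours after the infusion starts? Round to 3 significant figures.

Css = rate / CL = 190 / 0.807 = 235.4 mg/L
k = ln 2 / 26.7 = 0.02596 hr⁻¹
C(t) = Css (1 − e^(−kt)) = 235.4 × (1 − e^(−2.188)) = 235.4 × 0.8879 ≈ 209 mg/L

209 mg/L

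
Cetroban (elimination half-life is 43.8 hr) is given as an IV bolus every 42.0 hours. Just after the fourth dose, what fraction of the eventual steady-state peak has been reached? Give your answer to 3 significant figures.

k = ln 2 / 43.8 = 0.01583 hr⁻¹
f_n = 1 − e^(−nkτ) = 1 − e^(−4 × 0.01583 × 42.0) = 1 − e^(−2.659) = 1 − 0.07004 ≈ 0.930

0.930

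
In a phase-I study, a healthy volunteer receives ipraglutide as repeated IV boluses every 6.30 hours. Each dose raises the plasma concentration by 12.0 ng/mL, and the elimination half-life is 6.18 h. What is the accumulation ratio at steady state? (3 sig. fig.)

k = ln 2 / 6.18 = 0.1122 h⁻¹
Fraction remaining after one interval: e^(−kτ) = e^(−0.1122 × 6.30) = 0.4933
R = 1 / (1 − 0.4933) = 1 / 0.5067 ≈ 1.97

1.97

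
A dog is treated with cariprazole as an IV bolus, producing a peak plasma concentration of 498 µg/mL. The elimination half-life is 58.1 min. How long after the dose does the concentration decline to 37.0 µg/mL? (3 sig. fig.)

218 minutes

k = ln 2 / 58.1 = 0.01193 min⁻¹
C(t) = C₀ e^(−kt)  ⇒  t = ln(C₀/C) / k
t = ln(498/37.0) / 0.01193 = 2.600 / 0.01193 ≈ 218 minutes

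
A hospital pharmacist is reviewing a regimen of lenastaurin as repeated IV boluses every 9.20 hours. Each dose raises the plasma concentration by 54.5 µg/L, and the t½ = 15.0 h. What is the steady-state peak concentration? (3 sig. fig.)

157 µg/L

k = ln 2 / 15.0 = 0.04621 h⁻¹
Fraction remaining after one interval: e^(−kτ) = e^(−0.04621 × 9.20) = 0.6537
R = 1 / (1 − 0.6537) = 2.888
Css,max = 54.5 × 2.888 ≈ 157 µg/L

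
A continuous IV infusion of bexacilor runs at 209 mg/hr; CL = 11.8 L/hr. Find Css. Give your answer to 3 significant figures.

Css = infusion rate / CL = 209 / 11.8 ≈ 17.7 µg/mL

17.7 µg/mL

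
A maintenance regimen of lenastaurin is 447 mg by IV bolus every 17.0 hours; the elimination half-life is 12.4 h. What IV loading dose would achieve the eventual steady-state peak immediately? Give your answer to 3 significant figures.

729 mg

k = ln 2 / 12.4 = 0.05590 h⁻¹
Accumulation ratio R = 1 / (1 − e^(−kτ)) = 1 / (1 − e^(−0.05590×17.0)) = 1 / (1 − 0.3866) = 1.630
Loading dose = maintenance dose × R = 447 × 1.630 ≈ 729 mg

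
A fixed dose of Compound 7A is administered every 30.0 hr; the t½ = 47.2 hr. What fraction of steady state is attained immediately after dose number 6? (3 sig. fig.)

0.929

k = ln 2 / 47.2 = 0.01469 hr⁻¹
f_n = 1 − e^(−nkτ) = 1 − e^(−6 × 0.01469 × 30.0) = 1 − e^(−2.643) = 1 − 0.07112 ≈ 0.929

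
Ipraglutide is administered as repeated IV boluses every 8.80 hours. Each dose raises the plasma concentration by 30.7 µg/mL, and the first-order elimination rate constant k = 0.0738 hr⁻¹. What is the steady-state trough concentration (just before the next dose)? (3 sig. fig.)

Fraction remaining after one interval: e^(−kτ) = e^(−0.07380 × 8.80) = 0.5223
R = 1 / (1 − 0.5223) = 2.094
Css,max = 30.7 × 2.094 = 64.27 µg/mL
Css,min = Css,max × e^(−kτ) = 64.27 × 0.5223 ≈ 33.6 µg/mL

33.6 µg/mL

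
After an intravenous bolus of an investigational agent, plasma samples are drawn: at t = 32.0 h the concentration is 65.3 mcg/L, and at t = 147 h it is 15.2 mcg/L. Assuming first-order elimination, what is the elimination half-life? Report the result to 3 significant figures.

54.7 hours

k = ln(C₁/C₂) / (t₂ − t₁) = ln(65.3/15.2) / (147 − 32.0)
  = 1.458 / 115.0 = 0.01268 h⁻¹
t½ = ln 2 / k = ln 2 / 0.01268 ≈ 54.7 hours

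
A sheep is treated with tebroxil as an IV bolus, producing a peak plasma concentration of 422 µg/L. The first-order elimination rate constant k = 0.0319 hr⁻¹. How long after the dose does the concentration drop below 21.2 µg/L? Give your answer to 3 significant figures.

C(t) = C₀ e^(−kt)  ⇒  t = ln(C₀/C) / k
t = ln(422/21.2) / 0.03190 = 2.991 / 0.03190 ≈ 93.8 hours

93.8 hours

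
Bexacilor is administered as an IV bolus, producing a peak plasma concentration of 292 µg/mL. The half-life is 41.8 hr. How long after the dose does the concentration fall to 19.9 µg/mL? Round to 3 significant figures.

k = ln 2 / 41.8 = 0.01658 hr⁻¹
C(t) = C₀ e^(−kt)  ⇒  t = ln(C₀/C) / k
t = ln(292/19.9) / 0.01658 = 2.686 / 0.01658 ≈ 162 hours

162 hours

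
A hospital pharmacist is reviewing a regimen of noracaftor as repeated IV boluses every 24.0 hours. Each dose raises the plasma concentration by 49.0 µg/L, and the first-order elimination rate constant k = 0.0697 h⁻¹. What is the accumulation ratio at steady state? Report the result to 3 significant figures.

1.23

Fraction remaining after one interval: e^(−kτ) = e^(−0.06970 × 24.0) = 0.1877
R = 1 / (1 − 0.1877) = 1 / 0.8123 ≈ 1.23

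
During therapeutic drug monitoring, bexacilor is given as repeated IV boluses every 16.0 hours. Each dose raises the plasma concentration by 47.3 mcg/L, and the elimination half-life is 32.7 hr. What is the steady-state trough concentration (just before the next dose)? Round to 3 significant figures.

117 mcg/L

k = ln 2 / 32.7 = 0.02120 hr⁻¹
Fraction remaining after one interval: e^(−kτ) = e^(−0.02120 × 16.0) = 0.7124
R = 1 / (1 − 0.7124) = 3.477
Css,max = 47.3 × 3.477 = 164.4 mcg/L
Css,min = Css,max × e^(−kτ) = 164.4 × 0.7124 ≈ 117 mcg/L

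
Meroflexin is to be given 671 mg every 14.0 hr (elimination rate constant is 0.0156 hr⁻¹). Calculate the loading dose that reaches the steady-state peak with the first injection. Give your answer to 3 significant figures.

Accumulation ratio R = 1 / (1 − e^(−kτ)) = 1 / (1 − e^(−0.01560×14.0)) = 1 / (1 − 0.8038) = 5.097
Loading dose = maintenance dose × R = 671 × 5.097 ≈ 3420 mg

3420 mg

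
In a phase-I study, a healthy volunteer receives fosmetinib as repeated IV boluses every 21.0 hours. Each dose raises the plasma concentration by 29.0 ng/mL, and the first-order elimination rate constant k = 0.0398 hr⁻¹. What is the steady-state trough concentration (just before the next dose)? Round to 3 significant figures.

Fraction remaining after one interval: e^(−kτ) = e^(−0.03980 × 21.0) = 0.4335
R = 1 / (1 − 0.4335) = 1.765
Css,max = 29.0 × 1.765 = 51.19 ng/mL
Css,min = Css,max × e^(−kτ) = 51.19 × 0.4335 ≈ 22.2 ng/mL

22.2 ng/mL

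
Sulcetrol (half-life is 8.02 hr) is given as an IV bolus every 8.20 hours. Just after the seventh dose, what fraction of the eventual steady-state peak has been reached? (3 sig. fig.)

0.993

k = ln 2 / 8.02 = 0.08643 hr⁻¹
f_n = 1 − e^(−nkτ) = 1 − e^(−7 × 0.08643 × 8.20) = 1 − e^(−4.961) = 1 − 0.007006 ≈ 0.993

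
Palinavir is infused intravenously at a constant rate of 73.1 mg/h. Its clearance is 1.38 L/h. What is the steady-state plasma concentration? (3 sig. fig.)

53.0 mg/L

Css = infusion rate / CL = 73.1 / 1.38 ≈ 53.0 mg/L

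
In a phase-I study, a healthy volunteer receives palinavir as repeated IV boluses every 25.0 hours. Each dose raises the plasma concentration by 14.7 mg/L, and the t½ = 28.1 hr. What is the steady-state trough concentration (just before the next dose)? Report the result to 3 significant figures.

17.2 mg/L

k = ln 2 / 28.1 = 0.02467 hr⁻¹
Fraction remaining after one interval: e^(−kτ) = e^(−0.02467 × 25.0) = 0.5397
R = 1 / (1 − 0.5397) = 2.173
Css,max = 14.7 × 2.173 = 31.94 mg/L
Css,min = Css,max × e^(−kτ) = 31.94 × 0.5397 ≈ 17.2 mg/L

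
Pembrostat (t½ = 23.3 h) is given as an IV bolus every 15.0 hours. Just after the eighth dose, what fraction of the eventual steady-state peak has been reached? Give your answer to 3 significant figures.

0.972

k = ln 2 / 23.3 = 0.02975 h⁻¹
f_n = 1 − e^(−nkτ) = 1 − e^(−8 × 0.02975 × 15.0) = 1 − e^(−3.570) = 1 − 0.02816 ≈ 0.972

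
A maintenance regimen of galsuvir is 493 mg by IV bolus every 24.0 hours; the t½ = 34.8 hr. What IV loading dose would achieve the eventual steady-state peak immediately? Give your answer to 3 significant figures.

1300 mg

k = ln 2 / 34.8 = 0.01992 hr⁻¹
Accumulation ratio R = 1 / (1 − e^(−kτ)) = 1 / (1 − e^(−0.01992×24.0)) = 1 / (1 − 0.6200) = 2.632
Loading dose = maintenance dose × R = 493 × 2.632 ≈ 1300 mg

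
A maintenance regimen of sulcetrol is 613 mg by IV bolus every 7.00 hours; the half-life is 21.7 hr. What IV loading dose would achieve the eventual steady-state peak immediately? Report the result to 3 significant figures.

k = ln 2 / 21.7 = 0.03194 hr⁻¹
Accumulation ratio R = 1 / (1 − e^(−kτ)) = 1 / (1 − e^(−0.03194×7.00)) = 1 / (1 − 0.7996) = 4.991
Loading dose = maintenance dose × R = 613 × 4.991 ≈ 3060 mg

3060 mg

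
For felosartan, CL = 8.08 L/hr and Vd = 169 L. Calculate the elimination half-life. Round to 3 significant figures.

k = CL / V = 8.08 / 169 = 0.04781 hr⁻¹
t½ = ln 2 / k = ln 2 / 0.04781 ≈ 14.5 hours

14.5 hours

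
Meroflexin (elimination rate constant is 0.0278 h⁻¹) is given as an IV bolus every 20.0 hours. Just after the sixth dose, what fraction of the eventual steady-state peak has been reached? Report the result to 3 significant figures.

0.964

f_n = 1 − e^(−nkτ) = 1 − e^(−6 × 0.02780 × 20.0) = 1 − e^(−3.336) = 1 − 0.03558 ≈ 0.964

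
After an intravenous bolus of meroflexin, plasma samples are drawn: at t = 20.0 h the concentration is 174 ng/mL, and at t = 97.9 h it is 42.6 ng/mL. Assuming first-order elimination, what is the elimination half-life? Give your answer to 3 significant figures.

k = ln(C₁/C₂) / (t₂ − t₁) = ln(174/42.6) / (97.9 − 20.0)
  = 1.407 / 77.90 = 0.01806 h⁻¹
t½ = ln 2 / k = ln 2 / 0.01806 ≈ 38.4 hours

38.4 hours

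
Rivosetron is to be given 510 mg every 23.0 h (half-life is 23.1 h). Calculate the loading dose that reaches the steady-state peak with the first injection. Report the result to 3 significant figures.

1020 mg

k = ln 2 / 23.1 = 0.03001 h⁻¹
Accumulation ratio R = 1 / (1 − e^(−kτ)) = 1 / (1 − e^(−0.03001×23.0)) = 1 / (1 − 0.5015) = 2.006
Loading dose = maintenance dose × R = 510 × 2.006 ≈ 1020 mg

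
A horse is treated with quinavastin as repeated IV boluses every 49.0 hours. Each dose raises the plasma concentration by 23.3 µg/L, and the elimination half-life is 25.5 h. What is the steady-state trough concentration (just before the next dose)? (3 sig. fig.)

8.36 µg/L

k = ln 2 / 25.5 = 0.02718 h⁻¹
Fraction remaining after one interval: e^(−kτ) = e^(−0.02718 × 49.0) = 0.2640
R = 1 / (1 − 0.2640) = 1.359
Css,max = 23.3 × 1.359 = 31.66 µg/L
Css,min = Css,max × e^(−kτ) = 31.66 × 0.2640 ≈ 8.36 µg/L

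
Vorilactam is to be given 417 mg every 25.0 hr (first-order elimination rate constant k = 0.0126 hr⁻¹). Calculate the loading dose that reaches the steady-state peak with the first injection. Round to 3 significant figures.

1540 mg

Accumulation ratio R = 1 / (1 − e^(−kτ)) = 1 / (1 − e^(−0.01260×25.0)) = 1 / (1 − 0.7298) = 3.701
Loading dose = maintenance dose × R = 417 × 3.701 ≈ 1540 mg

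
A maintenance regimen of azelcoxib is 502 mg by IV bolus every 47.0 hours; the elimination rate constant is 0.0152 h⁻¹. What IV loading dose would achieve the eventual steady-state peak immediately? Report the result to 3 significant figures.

983 mg

Accumulation ratio R = 1 / (1 − e^(−kτ)) = 1 / (1 − e^(−0.01520×47.0)) = 1 / (1 − 0.4895) = 1.959
Loading dose = maintenance dose × R = 502 × 1.959 ≈ 983 mg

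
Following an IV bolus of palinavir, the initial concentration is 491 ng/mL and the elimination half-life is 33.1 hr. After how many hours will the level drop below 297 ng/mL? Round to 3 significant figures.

24.0 hours

k = ln 2 / 33.1 = 0.02094 hr⁻¹
C(t) = C₀ e^(−kt)  ⇒  t = ln(C₀/C) / k
t = ln(491/297) / 0.02094 = 0.5027 / 0.02094 ≈ 24.0 hours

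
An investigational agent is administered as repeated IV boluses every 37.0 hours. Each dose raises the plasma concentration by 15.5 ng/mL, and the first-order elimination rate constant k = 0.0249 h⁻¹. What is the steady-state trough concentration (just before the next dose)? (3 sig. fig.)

10.2 ng/mL

Fraction remaining after one interval: e^(−kτ) = e^(−0.02490 × 37.0) = 0.3980
R = 1 / (1 − 0.3980) = 1.661
Css,max = 15.5 × 1.661 = 25.75 ng/mL
Css,min = Css,max × e^(−kτ) = 25.75 × 0.3980 ≈ 10.2 ng/mL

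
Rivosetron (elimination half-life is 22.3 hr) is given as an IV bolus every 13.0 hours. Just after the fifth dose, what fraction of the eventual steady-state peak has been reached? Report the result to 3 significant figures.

k = ln 2 / 22.3 = 0.03108 hr⁻¹
f_n = 1 − e^(−nkτ) = 1 − e^(−5 × 0.03108 × 13.0) = 1 − e^(−2.020) = 1 − 0.1326 ≈ 0.867

0.867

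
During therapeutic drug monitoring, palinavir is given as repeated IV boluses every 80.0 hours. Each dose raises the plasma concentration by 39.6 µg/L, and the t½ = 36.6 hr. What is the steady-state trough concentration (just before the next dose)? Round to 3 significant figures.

11.2 µg/L

k = ln 2 / 36.6 = 0.01894 hr⁻¹
Fraction remaining after one interval: e^(−kτ) = e^(−0.01894 × 80.0) = 0.2198
R = 1 / (1 − 0.2198) = 1.282
Css,max = 39.6 × 1.282 = 50.76 µg/L
Css,min = Css,max × e^(−kτ) = 50.76 × 0.2198 ≈ 11.2 µg/L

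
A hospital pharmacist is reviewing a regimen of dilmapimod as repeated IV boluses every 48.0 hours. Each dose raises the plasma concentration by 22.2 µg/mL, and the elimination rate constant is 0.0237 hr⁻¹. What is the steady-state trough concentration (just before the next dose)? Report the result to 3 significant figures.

Fraction remaining after one interval: e^(−kτ) = e^(−0.02370 × 48.0) = 0.3206
R = 1 / (1 − 0.3206) = 1.472
Css,max = 22.2 × 1.472 = 32.68 µg/mL
Css,min = Css,max × e^(−kτ) = 32.68 × 0.3206 ≈ 10.5 µg/mL

10.5 µg/mL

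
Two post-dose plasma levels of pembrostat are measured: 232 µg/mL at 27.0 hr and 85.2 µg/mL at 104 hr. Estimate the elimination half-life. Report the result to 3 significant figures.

53.3 hours

k = ln(C₁/C₂) / (t₂ − t₁) = ln(232/85.2) / (104 − 27.0)
  = 1.002 / 77.00 = 0.01301 hr⁻¹
t½ = ln 2 / k = ln 2 / 0.01301 ≈ 53.3 hours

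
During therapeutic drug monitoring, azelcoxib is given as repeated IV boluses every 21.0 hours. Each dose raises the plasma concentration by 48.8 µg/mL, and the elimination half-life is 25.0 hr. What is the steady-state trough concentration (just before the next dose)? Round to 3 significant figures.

k = ln 2 / 25.0 = 0.02773 hr⁻¹
Fraction remaining after one interval: e^(−kτ) = e^(−0.02773 × 21.0) = 0.5586
R = 1 / (1 − 0.5586) = 2.266
Css,max = 48.8 × 2.266 = 110.6 µg/mL
Css,min = Css,max × e^(−kτ) = 110.6 × 0.5586 ≈ 61.8 µg/mL

61.8 µg/mL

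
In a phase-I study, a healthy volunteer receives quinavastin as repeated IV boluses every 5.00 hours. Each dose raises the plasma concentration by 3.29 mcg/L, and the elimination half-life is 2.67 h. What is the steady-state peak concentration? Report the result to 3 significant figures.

4.53 mcg/L

k = ln 2 / 2.67 = 0.2596 h⁻¹
Fraction remaining after one interval: e^(−kτ) = e^(−0.2596 × 5.00) = 0.2731
R = 1 / (1 − 0.2731) = 1.376
Css,max = 3.29 × 1.376 ≈ 4.53 mcg/L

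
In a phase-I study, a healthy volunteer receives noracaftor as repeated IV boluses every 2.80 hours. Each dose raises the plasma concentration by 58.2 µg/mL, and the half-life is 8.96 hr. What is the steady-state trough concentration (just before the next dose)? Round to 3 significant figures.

k = ln 2 / 8.96 = 0.07736 hr⁻¹
Fraction remaining after one interval: e^(−kτ) = e^(−0.07736 × 2.80) = 0.8052
R = 1 / (1 − 0.8052) = 5.135
Css,max = 58.2 × 5.135 = 298.8 µg/mL
Css,min = Css,max × e^(−kτ) = 298.8 × 0.8052 ≈ 241 µg/mL

241 µg/mL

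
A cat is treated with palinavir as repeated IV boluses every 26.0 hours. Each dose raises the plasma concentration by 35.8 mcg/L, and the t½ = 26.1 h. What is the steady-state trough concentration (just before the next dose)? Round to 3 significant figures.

36.0 mcg/L

k = ln 2 / 26.1 = 0.02656 h⁻¹
Fraction remaining after one interval: e^(−kτ) = e^(−0.02656 × 26.0) = 0.5013
R = 1 / (1 − 0.5013) = 2.005
Css,max = 35.8 × 2.005 = 71.79 mcg/L
Css,min = Css,max × e^(−kτ) = 71.79 × 0.5013 ≈ 36.0 mcg/L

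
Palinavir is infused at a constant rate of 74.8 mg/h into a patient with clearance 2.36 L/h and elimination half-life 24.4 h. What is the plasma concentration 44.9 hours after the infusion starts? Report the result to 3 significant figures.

22.8 µg/mL

Css = rate / CL = 74.8 / 2.36 = 31.69 µg/mL
k = ln 2 / 24.4 = 0.02841 h⁻¹
C(t) = Css (1 − e^(−kt)) = 31.69 × (1 − e^(−1.276)) = 31.69 × 0.7207 ≈ 22.8 µg/mL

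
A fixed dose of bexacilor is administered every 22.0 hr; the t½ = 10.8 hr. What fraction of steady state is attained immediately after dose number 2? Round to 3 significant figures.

k = ln 2 / 10.8 = 0.06418 hr⁻¹
f_n = 1 − e^(−nkτ) = 1 − e^(−2 × 0.06418 × 22.0) = 1 − e^(−2.824) = 1 − 0.05937 ≈ 0.941

0.941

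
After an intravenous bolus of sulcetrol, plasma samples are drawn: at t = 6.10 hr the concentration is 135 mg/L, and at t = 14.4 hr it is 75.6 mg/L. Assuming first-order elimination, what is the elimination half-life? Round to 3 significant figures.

k = ln(C₁/C₂) / (t₂ − t₁) = ln(135/75.6) / (14.4 − 6.10)
  = 0.5798 / 8.300 = 0.06986 hr⁻¹
t½ = ln 2 / k = ln 2 / 0.06986 ≈ 9.92 hours

9.92 hours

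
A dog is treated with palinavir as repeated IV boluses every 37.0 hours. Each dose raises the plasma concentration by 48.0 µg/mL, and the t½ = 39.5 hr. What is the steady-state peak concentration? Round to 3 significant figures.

101 µg/mL

k = ln 2 / 39.5 = 0.01755 hr⁻¹
Fraction remaining after one interval: e^(−kτ) = e^(−0.01755 × 37.0) = 0.5224
R = 1 / (1 − 0.5224) = 2.094
Css,max = 48.0 × 2.094 ≈ 101 µg/mL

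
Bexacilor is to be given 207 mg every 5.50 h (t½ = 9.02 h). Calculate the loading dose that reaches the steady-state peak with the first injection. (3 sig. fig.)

k = ln 2 / 9.02 = 0.07685 h⁻¹
Accumulation ratio R = 1 / (1 − e^(−kτ)) = 1 / (1 − e^(−0.07685×5.50)) = 1 / (1 − 0.6553) = 2.901
Loading dose = maintenance dose × R = 207 × 2.901 ≈ 601 mg

601 mg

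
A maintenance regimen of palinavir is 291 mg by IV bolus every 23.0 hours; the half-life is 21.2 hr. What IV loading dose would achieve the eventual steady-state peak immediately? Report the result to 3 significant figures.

551 mg

k = ln 2 / 21.2 = 0.03270 hr⁻¹
Accumulation ratio R = 1 / (1 − e^(−kτ)) = 1 / (1 − e^(−0.03270×23.0)) = 1 / (1 − 0.4714) = 1.892
Loading dose = maintenance dose × R = 291 × 1.892 ≈ 551 mg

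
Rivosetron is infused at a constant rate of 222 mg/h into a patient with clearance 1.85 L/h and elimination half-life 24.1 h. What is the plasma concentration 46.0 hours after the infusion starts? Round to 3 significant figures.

88.0 mg/L

Css = rate / CL = 222 / 1.85 = 120.0 mg/L
k = ln 2 / 24.1 = 0.02876 h⁻¹
C(t) = Css (1 − e^(−kt)) = 120.0 × (1 − e^(−1.323)) = 120.0 × 0.7337 ≈ 88.0 mg/L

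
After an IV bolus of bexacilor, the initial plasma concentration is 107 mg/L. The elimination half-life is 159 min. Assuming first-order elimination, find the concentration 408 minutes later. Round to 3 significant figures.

k = ln 2 / 159 = 0.004359 min⁻¹
408 min is 2.566 half-lives, so C = 107 × (1/2)^2.566 = 107 × 0.1689 ≈ 18.1 mg/L

18.1 mg/L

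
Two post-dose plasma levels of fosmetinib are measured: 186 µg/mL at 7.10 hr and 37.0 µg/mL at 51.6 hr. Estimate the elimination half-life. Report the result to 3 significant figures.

k = ln(C₁/C₂) / (t₂ − t₁) = ln(186/37.0) / (51.6 − 7.10)
  = 1.615 / 44.50 = 0.03629 hr⁻¹
t½ = ln 2 / k = ln 2 / 0.03629 ≈ 19.1 hours

19.1 hours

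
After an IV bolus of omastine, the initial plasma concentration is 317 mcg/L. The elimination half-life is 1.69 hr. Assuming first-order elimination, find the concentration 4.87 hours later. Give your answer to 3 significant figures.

k = ln 2 / 1.69 = 0.4101 hr⁻¹
4.87 hr is 2.882 half-lives, so C = 317 × (1/2)^2.882 = 317 × 0.1357 ≈ 43.0 mcg/L

43.0 mcg/L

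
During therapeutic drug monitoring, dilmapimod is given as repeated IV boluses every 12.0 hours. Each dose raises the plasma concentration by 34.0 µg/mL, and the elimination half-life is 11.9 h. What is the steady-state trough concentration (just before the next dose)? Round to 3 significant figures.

k = ln 2 / 11.9 = 0.05825 h⁻¹
Fraction remaining after one interval: e^(−kτ) = e^(−0.05825 × 12.0) = 0.4971
R = 1 / (1 − 0.4971) = 1.988
Css,max = 34.0 × 1.988 = 67.61 µg/mL
Css,min = Css,max × e^(−kτ) = 67.61 × 0.4971 ≈ 33.6 µg/mL

33.6 µg/mL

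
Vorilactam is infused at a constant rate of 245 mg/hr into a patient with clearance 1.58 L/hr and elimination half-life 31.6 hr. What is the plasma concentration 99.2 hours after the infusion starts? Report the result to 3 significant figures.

137 µg/mL

Css = rate / CL = 245 / 1.58 = 155.1 µg/mL
k = ln 2 / 31.6 = 0.02194 hr⁻¹
C(t) = Css (1 − e^(−kt)) = 155.1 × (1 − e^(−2.176)) = 155.1 × 0.8865 ≈ 137 µg/mL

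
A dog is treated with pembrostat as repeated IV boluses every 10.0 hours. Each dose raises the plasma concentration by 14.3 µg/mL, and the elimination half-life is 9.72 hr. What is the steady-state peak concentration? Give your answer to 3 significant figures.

28.0 µg/mL

k = ln 2 / 9.72 = 0.07131 hr⁻¹
Fraction remaining after one interval: e^(−kτ) = e^(−0.07131 × 10.0) = 0.4901
R = 1 / (1 − 0.4901) = 1.961
Css,max = 14.3 × 1.961 ≈ 28.0 µg/mL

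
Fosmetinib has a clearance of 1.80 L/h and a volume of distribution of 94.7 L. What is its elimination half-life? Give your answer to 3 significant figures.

36.5 hours

k = CL / V = 1.80 / 94.7 = 0.01901 h⁻¹
t½ = ln 2 / k = ln 2 / 0.01901 ≈ 36.5 hours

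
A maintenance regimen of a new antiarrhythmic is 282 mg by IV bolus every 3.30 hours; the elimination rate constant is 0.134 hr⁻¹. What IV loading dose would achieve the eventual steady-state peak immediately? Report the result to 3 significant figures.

789 mg

Accumulation ratio R = 1 / (1 − e^(−kτ)) = 1 / (1 − e^(−0.1340×3.30)) = 1 / (1 − 0.6426) = 2.798
Loading dose = maintenance dose × R = 282 × 2.798 ≈ 789 mg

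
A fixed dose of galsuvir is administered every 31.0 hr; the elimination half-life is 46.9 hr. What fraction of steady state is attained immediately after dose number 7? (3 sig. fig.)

0.960

k = ln 2 / 46.9 = 0.01478 hr⁻¹
f_n = 1 − e^(−nkτ) = 1 − e^(−7 × 0.01478 × 31.0) = 1 − e^(−3.207) = 1 − 0.04047 ≈ 0.960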